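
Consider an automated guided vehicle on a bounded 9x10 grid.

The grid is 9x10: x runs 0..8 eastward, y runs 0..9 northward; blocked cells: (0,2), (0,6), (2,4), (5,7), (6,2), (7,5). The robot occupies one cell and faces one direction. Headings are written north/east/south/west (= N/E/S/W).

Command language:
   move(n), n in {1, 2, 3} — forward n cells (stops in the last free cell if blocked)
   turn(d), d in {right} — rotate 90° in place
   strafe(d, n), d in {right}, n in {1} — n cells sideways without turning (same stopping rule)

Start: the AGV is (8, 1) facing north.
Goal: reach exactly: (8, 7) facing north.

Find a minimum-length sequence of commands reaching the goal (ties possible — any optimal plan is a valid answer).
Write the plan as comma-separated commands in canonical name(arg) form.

move(3), move(3)

t0: (8, 1) facing north
1. move(3) → (8, 4) facing north
2. move(3) → (8, 7) facing north
minimal: 2 command(s), checked below 2.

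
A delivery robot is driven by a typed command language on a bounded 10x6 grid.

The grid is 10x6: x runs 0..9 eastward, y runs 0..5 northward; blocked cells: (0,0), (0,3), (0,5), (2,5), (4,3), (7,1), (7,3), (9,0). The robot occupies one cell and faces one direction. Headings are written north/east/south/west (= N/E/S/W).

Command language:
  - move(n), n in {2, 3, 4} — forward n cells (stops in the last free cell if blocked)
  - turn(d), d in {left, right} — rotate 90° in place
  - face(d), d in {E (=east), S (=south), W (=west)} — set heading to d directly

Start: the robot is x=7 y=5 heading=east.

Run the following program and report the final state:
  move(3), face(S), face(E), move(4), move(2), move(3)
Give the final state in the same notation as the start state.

x=9 y=5 heading=east

from: x=7 y=5 heading=east
step 1 (move(3)): x=9 y=5 heading=east
step 2 (face(S)): x=9 y=5 heading=south
step 3 (face(E)): x=9 y=5 heading=east
step 4 (move(4)): x=9 y=5 heading=east
step 5 (move(2)): x=9 y=5 heading=east
step 6 (move(3)): x=9 y=5 heading=east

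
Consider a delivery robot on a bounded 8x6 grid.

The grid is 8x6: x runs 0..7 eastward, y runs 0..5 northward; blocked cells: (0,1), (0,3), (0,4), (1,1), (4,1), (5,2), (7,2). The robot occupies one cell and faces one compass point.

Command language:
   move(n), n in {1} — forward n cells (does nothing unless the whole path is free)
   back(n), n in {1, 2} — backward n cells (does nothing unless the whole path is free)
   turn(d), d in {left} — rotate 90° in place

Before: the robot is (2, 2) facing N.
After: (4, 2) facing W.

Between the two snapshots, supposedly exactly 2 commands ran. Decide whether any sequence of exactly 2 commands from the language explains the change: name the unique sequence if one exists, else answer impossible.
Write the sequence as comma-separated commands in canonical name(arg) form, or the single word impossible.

key: order matters: swapping turn(left) and back(2) lands elsewhere
begin: (2, 2) facing N
t=1 turn(left) ⇒ (2, 2) facing W
t=2 back(2) ⇒ (4, 2) facing W
all 16 alternatives checked — unique.

turn(left), back(2)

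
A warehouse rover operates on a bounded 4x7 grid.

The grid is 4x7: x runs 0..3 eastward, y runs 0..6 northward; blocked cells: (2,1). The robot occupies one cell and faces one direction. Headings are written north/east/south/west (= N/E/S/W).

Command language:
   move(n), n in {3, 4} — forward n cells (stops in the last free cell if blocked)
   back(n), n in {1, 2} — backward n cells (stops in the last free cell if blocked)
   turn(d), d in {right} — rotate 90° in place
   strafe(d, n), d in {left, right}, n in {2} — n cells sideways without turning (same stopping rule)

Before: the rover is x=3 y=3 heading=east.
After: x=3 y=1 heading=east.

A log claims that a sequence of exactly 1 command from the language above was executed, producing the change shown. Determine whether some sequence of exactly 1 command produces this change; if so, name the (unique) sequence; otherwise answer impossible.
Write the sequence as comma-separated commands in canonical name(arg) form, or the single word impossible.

strafe(right, 2)

key: still facing E — the one step turns nothing
t0: x=3 y=3 heading=east
t=1 strafe(right, 2) ⇒ x=3 y=1 heading=east
uniquely the one of 7 1-step routes that fits.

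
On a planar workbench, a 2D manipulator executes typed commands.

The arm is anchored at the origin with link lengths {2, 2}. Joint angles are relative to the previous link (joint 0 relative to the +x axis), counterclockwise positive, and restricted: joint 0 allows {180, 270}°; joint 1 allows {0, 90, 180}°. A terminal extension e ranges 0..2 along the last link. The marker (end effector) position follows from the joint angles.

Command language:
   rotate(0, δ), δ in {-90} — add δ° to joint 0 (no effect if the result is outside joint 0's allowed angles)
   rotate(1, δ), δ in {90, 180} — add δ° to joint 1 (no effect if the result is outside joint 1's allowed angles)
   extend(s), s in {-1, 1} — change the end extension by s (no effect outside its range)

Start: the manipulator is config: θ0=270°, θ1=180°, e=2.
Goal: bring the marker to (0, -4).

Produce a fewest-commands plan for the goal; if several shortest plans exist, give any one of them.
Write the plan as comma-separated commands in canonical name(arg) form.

t0: config: θ0=270°, θ1=180°, e=2
1. extend(-1) → config: θ0=270°, θ1=180°, e=1
2. extend(-1) → config: θ0=270°, θ1=180°, e=0
3. rotate(1, 180) → config: θ0=270°, θ1=0°, e=0
shorter routes all fall short; 3 is best.

extend(-1), extend(-1), rotate(1, 180)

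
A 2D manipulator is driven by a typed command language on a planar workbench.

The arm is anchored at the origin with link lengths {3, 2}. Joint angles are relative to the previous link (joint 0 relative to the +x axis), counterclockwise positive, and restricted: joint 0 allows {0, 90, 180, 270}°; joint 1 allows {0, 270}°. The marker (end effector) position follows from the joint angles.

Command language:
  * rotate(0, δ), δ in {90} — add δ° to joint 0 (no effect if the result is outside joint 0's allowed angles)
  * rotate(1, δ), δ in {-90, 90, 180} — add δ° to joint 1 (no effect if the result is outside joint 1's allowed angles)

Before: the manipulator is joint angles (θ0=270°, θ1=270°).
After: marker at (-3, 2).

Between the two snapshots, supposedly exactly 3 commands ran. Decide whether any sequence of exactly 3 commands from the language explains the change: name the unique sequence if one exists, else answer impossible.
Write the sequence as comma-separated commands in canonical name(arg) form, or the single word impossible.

rotate(0, 90), rotate(0, 90), rotate(0, 90)

t0: joint angles (θ0=270°, θ1=270°)
1. rotate(0, 90) → joint angles (θ0=0°, θ1=270°)
2. rotate(0, 90) → joint angles (θ0=90°, θ1=270°)
3. rotate(0, 90) → joint angles (θ0=180°, θ1=270°)
no other 3-command option fits: unique.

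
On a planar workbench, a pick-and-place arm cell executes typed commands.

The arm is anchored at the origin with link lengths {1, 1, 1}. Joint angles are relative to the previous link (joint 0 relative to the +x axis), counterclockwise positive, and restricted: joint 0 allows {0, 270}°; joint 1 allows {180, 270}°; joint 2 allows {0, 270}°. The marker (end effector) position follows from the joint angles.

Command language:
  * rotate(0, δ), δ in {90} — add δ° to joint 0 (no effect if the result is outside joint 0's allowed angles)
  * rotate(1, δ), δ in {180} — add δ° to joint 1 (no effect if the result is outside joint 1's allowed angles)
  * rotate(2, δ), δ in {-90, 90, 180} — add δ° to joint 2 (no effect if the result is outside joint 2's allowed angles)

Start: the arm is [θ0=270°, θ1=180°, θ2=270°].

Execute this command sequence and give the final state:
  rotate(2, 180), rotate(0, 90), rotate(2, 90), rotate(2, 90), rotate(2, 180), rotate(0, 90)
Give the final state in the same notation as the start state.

[θ0=0°, θ1=180°, θ2=0°]

initial: [θ0=270°, θ1=180°, θ2=270°]
step 1 (rotate(2, 180)): [θ0=270°, θ1=180°, θ2=270°]
step 2 (rotate(0, 90)): [θ0=0°, θ1=180°, θ2=270°]
step 3 (rotate(2, 90)): [θ0=0°, θ1=180°, θ2=0°]
step 4 (rotate(2, 90)): [θ0=0°, θ1=180°, θ2=0°]
step 5 (rotate(2, 180)): [θ0=0°, θ1=180°, θ2=0°]
step 6 (rotate(0, 90)): [θ0=0°, θ1=180°, θ2=0°]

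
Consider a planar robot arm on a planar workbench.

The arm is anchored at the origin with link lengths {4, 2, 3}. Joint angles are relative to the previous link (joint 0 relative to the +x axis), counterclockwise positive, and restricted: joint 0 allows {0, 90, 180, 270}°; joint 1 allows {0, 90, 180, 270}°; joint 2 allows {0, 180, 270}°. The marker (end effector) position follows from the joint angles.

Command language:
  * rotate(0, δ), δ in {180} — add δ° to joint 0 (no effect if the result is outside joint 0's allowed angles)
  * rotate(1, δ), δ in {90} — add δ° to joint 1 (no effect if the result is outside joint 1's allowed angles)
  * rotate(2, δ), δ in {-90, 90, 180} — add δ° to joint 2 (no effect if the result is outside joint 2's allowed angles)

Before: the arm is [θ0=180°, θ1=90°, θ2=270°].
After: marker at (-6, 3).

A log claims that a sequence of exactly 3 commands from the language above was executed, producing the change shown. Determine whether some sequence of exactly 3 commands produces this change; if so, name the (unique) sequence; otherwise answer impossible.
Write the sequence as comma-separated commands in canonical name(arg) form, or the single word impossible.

from: [θ0=180°, θ1=90°, θ2=270°]
[1] after rotate(1, 90): [θ0=180°, θ1=180°, θ2=270°]
[2] after rotate(1, 90): [θ0=180°, θ1=270°, θ2=270°]
[3] after rotate(1, 90): [θ0=180°, θ1=0°, θ2=270°]
uniquely the one of 125 3-step routes that fits.

rotate(1, 90), rotate(1, 90), rotate(1, 90)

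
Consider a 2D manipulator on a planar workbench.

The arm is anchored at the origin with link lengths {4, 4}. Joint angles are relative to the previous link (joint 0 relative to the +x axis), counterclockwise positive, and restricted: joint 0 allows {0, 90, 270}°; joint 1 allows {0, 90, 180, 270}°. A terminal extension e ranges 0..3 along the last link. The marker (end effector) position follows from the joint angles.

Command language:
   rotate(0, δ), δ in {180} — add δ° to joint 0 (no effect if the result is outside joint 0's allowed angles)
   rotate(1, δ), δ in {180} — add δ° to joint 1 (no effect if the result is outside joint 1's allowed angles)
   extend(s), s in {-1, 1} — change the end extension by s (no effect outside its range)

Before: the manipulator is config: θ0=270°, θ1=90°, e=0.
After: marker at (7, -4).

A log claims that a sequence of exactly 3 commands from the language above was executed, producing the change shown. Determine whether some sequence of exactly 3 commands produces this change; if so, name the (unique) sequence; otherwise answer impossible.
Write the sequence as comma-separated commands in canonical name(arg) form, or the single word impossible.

extend(1), extend(1), extend(1)

start: config: θ0=270°, θ1=90°, e=0
t=1 extend(1) ⇒ config: θ0=270°, θ1=90°, e=1
t=2 extend(1) ⇒ config: θ0=270°, θ1=90°, e=2
t=3 extend(1) ⇒ config: θ0=270°, θ1=90°, e=3
no other 3-command option fits: unique.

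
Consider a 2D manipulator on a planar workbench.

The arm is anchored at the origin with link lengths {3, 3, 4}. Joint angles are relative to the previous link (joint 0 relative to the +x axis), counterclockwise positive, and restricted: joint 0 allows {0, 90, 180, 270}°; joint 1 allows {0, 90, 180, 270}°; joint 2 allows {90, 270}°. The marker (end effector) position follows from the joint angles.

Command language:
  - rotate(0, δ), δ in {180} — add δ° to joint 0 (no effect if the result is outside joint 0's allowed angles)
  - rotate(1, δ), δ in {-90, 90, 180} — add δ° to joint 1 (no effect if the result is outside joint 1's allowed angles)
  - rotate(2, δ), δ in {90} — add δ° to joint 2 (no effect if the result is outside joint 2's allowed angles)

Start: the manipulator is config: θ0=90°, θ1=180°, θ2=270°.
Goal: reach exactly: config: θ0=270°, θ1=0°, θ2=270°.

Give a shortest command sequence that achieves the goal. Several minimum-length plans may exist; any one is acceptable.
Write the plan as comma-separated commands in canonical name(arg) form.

t0: config: θ0=90°, θ1=180°, θ2=270°
[1] after rotate(0, 180): config: θ0=270°, θ1=180°, θ2=270°
[2] after rotate(1, 180): config: θ0=270°, θ1=0°, θ2=270°
no 1-step plan works, so 2 is optimal.

rotate(0, 180), rotate(1, 180)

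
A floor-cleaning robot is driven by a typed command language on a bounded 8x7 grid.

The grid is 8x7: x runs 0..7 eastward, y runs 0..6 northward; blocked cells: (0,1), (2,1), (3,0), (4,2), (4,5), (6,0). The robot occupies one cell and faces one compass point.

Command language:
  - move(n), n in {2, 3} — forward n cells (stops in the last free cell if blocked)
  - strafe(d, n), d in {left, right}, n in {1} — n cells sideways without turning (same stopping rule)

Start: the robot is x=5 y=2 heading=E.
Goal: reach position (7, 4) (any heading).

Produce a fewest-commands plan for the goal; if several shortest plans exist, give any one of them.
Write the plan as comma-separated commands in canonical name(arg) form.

move(2), strafe(left, 1), strafe(left, 1)

t0: x=5 y=2 heading=E
t=1 move(2) ⇒ x=7 y=2 heading=E
t=2 strafe(left, 1) ⇒ x=7 y=3 heading=E
t=3 strafe(left, 1) ⇒ x=7 y=4 heading=E
shorter routes all fall short; 3 is best.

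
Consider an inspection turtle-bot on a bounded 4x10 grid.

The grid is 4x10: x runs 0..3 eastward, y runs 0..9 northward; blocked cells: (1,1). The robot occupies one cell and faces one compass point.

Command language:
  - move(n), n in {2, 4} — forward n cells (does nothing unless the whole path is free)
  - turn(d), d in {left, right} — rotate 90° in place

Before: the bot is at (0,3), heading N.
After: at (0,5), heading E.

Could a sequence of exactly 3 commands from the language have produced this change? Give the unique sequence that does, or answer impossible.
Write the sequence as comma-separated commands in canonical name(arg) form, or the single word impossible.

key: move(4) would leave the grid, so it does nothing
t0: at (0,3), heading N
step 1 (move(2)): at (0,5), heading N
step 2 (turn(right)): at (0,5), heading E
step 3 (move(4)): at (0,5), heading E
no rival 3-sequence matches.

move(2), turn(right), move(4)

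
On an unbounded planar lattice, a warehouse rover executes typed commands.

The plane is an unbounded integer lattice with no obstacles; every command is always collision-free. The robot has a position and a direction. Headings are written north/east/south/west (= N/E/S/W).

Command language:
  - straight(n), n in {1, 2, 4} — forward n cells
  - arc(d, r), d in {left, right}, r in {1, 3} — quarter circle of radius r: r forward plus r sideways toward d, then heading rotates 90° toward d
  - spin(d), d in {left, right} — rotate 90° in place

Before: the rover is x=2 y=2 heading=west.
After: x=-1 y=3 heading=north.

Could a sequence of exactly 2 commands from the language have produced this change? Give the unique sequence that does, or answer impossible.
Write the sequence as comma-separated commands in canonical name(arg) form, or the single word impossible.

straight(2), arc(right, 1)

key: running arc(right, 1) before straight(2) would end elsewhere — order is forced
initial: x=2 y=2 heading=west
1. straight(2) → x=0 y=2 heading=west
2. arc(right, 1) → x=-1 y=3 heading=north
uniquely the one of 81 2-step routes that fits.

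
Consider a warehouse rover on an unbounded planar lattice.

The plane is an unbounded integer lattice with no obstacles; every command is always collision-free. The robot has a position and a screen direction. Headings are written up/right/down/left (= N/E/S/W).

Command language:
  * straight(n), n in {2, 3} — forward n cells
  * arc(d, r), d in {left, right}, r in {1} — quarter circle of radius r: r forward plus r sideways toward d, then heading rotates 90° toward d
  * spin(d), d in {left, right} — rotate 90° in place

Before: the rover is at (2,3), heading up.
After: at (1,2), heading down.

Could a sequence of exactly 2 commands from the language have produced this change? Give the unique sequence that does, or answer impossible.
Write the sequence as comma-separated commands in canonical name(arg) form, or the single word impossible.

key: order matters: swapping spin(left) and arc(left, 1) lands elsewhere
start: at (2,3), heading up
1. spin(left) → at (2,3), heading left
2. arc(left, 1) → at (1,2), heading down
no other 2-command option fits: unique.

spin(left), arc(left, 1)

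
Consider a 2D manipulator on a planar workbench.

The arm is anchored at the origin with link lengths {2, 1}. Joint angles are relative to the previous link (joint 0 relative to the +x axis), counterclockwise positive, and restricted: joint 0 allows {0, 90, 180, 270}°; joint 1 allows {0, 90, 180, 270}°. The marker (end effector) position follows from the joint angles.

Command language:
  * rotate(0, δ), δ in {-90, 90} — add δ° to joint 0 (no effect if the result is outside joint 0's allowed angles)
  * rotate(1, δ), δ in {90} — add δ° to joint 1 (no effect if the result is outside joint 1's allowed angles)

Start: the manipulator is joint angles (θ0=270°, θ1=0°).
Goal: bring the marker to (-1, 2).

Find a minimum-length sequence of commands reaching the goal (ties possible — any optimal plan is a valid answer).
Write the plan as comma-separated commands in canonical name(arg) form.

rotate(1, 90), rotate(0, 90), rotate(0, 90)

t0: joint angles (θ0=270°, θ1=0°)
t=1 rotate(1, 90) ⇒ joint angles (θ0=270°, θ1=90°)
t=2 rotate(0, 90) ⇒ joint angles (θ0=0°, θ1=90°)
t=3 rotate(0, 90) ⇒ joint angles (θ0=90°, θ1=90°)
no 2-step plan works, so 3 is optimal.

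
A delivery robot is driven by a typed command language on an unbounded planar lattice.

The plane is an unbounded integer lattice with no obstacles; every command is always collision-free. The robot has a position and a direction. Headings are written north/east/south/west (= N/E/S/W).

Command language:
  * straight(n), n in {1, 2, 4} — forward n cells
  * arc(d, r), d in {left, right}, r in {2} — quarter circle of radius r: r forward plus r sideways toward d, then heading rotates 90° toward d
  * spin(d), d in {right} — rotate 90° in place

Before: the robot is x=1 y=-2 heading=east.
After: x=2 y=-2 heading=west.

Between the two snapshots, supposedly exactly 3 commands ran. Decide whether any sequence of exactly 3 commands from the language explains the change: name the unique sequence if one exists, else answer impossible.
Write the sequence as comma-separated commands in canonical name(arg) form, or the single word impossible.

key: cell and facing (now W) both changed — the 3 commands mix motion and turning
begin: x=1 y=-2 heading=east
1. straight(1) → x=2 y=-2 heading=east
2. spin(right) → x=2 y=-2 heading=south
3. spin(right) → x=2 y=-2 heading=west
all 216 alternatives checked — unique.

straight(1), spin(right), spin(right)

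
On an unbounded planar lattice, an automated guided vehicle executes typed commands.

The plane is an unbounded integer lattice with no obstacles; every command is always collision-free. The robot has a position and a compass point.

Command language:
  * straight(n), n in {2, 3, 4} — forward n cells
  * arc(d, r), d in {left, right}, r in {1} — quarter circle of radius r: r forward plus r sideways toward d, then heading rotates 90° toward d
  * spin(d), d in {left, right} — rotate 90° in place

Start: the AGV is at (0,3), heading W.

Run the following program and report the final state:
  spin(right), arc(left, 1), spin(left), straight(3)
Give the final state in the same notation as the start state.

at (-1,1), heading S

start: at (0,3), heading W
t=1 spin(right) ⇒ at (0,3), heading N
t=2 arc(left, 1) ⇒ at (-1,4), heading W
t=3 spin(left) ⇒ at (-1,4), heading S
t=4 straight(3) ⇒ at (-1,1), heading S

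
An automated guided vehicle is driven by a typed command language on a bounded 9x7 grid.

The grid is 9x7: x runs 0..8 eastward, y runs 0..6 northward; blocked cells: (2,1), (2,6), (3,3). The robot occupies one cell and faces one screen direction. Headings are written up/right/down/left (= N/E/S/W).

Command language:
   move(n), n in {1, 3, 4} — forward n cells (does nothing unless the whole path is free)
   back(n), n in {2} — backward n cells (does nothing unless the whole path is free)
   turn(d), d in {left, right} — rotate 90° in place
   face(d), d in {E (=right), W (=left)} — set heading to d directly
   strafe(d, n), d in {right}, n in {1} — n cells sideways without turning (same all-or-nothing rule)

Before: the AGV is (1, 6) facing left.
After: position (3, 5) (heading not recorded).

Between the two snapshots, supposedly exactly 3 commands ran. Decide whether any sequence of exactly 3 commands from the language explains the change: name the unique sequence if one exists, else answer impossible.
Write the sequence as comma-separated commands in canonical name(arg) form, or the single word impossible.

impossible

checked all 3-command options: none fits.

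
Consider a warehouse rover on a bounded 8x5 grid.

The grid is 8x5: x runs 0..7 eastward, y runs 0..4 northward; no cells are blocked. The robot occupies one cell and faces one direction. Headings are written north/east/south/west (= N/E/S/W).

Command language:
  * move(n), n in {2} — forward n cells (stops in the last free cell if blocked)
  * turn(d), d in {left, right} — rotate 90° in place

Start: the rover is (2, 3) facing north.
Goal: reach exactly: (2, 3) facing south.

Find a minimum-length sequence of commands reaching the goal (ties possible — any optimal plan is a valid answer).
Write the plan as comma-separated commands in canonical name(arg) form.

turn(right), turn(right)

t0: (2, 3) facing north
t=1 turn(right) ⇒ (2, 3) facing east
t=2 turn(right) ⇒ (2, 3) facing south
nothing shorter than 2 reaches the goal.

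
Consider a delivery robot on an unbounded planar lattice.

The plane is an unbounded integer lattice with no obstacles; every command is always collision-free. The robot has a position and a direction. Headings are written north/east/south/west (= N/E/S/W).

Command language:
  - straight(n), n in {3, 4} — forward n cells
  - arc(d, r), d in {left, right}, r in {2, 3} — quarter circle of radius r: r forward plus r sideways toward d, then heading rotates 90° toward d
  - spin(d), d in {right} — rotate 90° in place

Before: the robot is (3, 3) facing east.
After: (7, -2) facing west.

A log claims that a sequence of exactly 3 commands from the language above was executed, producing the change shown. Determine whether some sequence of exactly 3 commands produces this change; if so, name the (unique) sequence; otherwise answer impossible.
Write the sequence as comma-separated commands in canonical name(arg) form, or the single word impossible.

key: cell and facing (now W) both changed — the 3 commands mix motion and turning
begin: (3, 3) facing east
1. straight(3) → (6, 3) facing east
2. arc(right, 3) → (9, 0) facing south
3. arc(right, 2) → (7, -2) facing west
all 343 alternatives checked — unique.

straight(3), arc(right, 3), arc(right, 2)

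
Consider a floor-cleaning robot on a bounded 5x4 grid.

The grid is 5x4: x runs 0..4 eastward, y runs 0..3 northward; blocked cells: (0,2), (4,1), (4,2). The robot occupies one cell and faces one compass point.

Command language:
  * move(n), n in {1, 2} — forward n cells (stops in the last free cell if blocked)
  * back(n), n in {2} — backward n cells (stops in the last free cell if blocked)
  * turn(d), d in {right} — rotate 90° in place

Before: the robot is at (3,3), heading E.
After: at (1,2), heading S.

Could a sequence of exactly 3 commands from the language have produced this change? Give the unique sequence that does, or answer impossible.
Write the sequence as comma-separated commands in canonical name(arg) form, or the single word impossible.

key: cell and facing (now S) both changed — the 3 commands mix motion and turning
begin: at (3,3), heading E
[1] after back(2): at (1,3), heading E
[2] after turn(right): at (1,3), heading S
[3] after move(1): at (1,2), heading S
no rival 3-sequence matches.

back(2), turn(right), move(1)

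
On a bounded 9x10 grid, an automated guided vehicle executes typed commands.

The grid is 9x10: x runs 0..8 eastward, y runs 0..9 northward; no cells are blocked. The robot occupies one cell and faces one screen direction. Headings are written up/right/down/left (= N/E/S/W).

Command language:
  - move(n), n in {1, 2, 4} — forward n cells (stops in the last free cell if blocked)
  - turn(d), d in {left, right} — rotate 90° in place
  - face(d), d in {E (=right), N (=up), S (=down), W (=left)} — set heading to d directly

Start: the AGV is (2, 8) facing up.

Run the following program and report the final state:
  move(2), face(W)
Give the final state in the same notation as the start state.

begin: (2, 8) facing up
step 1 (move(2)): (2, 9) facing up
step 2 (face(W)): (2, 9) facing left

(2, 9) facing left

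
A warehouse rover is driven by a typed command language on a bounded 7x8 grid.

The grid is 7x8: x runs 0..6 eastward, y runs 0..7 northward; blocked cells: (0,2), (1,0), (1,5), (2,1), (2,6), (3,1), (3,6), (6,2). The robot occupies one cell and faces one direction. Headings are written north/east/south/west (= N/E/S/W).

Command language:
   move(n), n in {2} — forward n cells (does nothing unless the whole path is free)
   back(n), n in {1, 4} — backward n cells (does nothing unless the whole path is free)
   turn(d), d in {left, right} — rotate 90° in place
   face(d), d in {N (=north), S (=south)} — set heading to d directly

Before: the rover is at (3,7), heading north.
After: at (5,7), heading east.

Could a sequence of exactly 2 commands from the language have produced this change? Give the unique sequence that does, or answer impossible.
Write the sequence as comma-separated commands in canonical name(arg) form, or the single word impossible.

key: running move(2) before turn(right) would end elsewhere — order is forced
from: at (3,7), heading north
t=1 turn(right) ⇒ at (3,7), heading east
t=2 move(2) ⇒ at (5,7), heading east
no other 2-command option fits: unique.

turn(right), move(2)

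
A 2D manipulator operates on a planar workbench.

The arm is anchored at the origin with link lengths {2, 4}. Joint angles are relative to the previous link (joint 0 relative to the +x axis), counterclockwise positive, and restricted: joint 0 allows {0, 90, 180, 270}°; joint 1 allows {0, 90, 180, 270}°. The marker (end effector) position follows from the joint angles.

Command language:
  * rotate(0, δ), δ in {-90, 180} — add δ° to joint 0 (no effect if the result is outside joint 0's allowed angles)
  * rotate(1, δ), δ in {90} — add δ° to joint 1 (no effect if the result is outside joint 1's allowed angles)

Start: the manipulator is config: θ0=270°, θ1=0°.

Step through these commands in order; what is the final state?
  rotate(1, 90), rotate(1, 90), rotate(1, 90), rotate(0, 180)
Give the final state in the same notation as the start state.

config: θ0=90°, θ1=270°

start: config: θ0=270°, θ1=0°
step 1 (rotate(1, 90)): config: θ0=270°, θ1=90°
step 2 (rotate(1, 90)): config: θ0=270°, θ1=180°
step 3 (rotate(1, 90)): config: θ0=270°, θ1=270°
step 4 (rotate(0, 180)): config: θ0=90°, θ1=270°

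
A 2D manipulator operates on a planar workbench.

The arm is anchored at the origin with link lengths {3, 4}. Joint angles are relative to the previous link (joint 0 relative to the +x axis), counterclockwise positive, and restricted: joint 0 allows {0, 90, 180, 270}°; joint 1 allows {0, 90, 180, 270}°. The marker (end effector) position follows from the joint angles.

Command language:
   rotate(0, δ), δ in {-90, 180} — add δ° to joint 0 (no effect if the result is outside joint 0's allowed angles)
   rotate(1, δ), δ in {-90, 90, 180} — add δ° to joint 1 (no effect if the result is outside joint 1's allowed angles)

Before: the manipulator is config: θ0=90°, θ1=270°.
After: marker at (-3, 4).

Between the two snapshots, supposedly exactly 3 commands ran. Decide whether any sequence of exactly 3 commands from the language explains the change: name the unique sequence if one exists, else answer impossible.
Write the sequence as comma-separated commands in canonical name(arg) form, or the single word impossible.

rotate(0, -90), rotate(0, -90), rotate(0, -90)

t0: config: θ0=90°, θ1=270°
step 1 (rotate(0, -90)): config: θ0=0°, θ1=270°
step 2 (rotate(0, -90)): config: θ0=270°, θ1=270°
step 3 (rotate(0, -90)): config: θ0=180°, θ1=270°
no rival 3-sequence matches.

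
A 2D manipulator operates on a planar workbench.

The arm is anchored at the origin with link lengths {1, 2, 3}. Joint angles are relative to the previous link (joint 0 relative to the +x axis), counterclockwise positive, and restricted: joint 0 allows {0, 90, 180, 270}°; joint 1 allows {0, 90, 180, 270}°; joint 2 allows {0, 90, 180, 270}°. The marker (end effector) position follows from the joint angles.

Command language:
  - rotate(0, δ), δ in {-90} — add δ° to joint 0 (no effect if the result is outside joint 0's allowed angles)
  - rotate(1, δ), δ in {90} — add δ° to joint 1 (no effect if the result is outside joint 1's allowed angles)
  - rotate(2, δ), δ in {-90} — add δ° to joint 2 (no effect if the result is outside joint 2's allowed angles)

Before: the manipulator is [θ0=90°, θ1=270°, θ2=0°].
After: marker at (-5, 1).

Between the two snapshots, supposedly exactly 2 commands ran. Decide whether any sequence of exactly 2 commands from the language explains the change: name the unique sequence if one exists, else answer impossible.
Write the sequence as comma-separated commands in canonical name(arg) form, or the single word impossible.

rotate(1, 90), rotate(1, 90)

start: [θ0=90°, θ1=270°, θ2=0°]
1. rotate(1, 90) → [θ0=90°, θ1=0°, θ2=0°]
2. rotate(1, 90) → [θ0=90°, θ1=90°, θ2=0°]
uniquely the one of 9 2-step routes that fits.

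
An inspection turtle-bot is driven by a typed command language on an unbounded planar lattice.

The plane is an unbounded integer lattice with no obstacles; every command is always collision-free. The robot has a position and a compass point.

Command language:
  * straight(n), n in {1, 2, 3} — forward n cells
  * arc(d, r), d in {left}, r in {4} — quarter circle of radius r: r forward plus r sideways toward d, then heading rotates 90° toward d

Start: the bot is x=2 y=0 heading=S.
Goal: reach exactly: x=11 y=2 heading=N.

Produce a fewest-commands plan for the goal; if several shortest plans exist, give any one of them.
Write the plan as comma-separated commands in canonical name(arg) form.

initial: x=2 y=0 heading=S
step 1 (arc(left, 4)): x=6 y=-4 heading=E
step 2 (straight(1)): x=7 y=-4 heading=E
step 3 (arc(left, 4)): x=11 y=0 heading=N
step 4 (straight(2)): x=11 y=2 heading=N
nothing shorter than 4 reaches the goal.

arc(left, 4), straight(1), arc(left, 4), straight(2)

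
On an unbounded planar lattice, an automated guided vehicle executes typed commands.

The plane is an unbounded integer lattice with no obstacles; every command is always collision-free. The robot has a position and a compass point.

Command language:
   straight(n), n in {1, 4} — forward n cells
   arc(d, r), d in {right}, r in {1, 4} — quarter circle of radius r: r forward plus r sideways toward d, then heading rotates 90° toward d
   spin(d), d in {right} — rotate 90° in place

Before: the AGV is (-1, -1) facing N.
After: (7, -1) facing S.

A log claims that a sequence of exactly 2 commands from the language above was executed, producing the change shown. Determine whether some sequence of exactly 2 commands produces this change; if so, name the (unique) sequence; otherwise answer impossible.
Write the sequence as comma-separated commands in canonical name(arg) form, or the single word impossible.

arc(right, 4), arc(right, 4)

key: cell and facing (now S) both changed — the 2 commands mix motion and turning
from: (-1, -1) facing N
step 1 (arc(right, 4)): (3, 3) facing E
step 2 (arc(right, 4)): (7, -1) facing S
no other 2-command option fits: unique.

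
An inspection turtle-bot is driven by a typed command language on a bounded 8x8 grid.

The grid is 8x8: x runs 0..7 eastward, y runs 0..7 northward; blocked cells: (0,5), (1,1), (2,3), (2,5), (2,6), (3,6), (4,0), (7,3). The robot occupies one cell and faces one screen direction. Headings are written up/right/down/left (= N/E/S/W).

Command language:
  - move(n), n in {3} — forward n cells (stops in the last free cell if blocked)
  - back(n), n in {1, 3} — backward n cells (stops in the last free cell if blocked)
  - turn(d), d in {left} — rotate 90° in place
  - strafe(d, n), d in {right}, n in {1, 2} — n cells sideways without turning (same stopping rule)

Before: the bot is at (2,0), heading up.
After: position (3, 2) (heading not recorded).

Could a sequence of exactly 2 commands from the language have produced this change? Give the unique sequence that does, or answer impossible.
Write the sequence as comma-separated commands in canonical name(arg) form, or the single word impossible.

move(3), strafe(right, 1)

key: move(3) is stopped early by the blocked cell at (2,3)
begin: at (2,0), heading up
[1] after move(3): at (2,2), heading up
[2] after strafe(right, 1): at (3,2), heading up
all 36 alternatives checked — unique.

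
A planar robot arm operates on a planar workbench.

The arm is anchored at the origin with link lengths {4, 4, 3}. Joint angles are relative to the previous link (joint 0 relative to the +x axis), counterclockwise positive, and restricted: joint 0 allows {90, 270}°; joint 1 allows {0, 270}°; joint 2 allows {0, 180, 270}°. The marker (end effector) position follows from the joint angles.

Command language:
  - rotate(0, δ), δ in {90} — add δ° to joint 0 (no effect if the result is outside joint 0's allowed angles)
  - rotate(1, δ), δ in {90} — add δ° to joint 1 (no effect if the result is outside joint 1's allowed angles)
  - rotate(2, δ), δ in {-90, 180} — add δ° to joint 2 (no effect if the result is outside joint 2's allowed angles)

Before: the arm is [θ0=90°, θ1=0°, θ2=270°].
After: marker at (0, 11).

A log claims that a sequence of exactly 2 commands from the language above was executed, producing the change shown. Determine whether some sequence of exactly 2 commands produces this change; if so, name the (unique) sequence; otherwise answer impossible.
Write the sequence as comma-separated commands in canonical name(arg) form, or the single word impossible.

rotate(2, -90), rotate(2, 180)

key: order matters: swapping rotate(2, -90) and rotate(2, 180) lands elsewhere
t0: [θ0=90°, θ1=0°, θ2=270°]
step 1 (rotate(2, -90)): [θ0=90°, θ1=0°, θ2=180°]
step 2 (rotate(2, 180)): [θ0=90°, θ1=0°, θ2=0°]
uniquely the one of 16 2-step routes that fits.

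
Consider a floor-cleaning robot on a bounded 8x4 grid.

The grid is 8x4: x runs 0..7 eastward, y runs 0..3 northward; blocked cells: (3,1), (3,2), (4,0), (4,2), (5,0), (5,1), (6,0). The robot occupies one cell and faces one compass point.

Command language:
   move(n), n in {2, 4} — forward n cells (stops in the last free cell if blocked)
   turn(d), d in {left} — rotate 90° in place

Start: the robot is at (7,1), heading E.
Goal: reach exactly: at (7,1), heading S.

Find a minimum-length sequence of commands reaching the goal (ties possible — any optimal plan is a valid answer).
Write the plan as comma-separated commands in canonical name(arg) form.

turn(left), turn(left), turn(left)

from: at (7,1), heading E
1. turn(left) → at (7,1), heading N
2. turn(left) → at (7,1), heading W
3. turn(left) → at (7,1), heading S
minimal: 3 command(s), checked below 3.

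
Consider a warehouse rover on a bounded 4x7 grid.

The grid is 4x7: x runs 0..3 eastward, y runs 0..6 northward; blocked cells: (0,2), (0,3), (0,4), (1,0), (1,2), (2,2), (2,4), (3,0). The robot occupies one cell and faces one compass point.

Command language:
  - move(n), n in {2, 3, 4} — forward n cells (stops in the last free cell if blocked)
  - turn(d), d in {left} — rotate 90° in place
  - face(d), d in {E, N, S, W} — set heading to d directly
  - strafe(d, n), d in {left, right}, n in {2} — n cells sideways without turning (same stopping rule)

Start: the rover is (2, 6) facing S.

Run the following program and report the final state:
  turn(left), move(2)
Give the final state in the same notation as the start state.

(3, 6) facing E

initial: (2, 6) facing S
t=1 turn(left) ⇒ (2, 6) facing E
t=2 move(2) ⇒ (3, 6) facing E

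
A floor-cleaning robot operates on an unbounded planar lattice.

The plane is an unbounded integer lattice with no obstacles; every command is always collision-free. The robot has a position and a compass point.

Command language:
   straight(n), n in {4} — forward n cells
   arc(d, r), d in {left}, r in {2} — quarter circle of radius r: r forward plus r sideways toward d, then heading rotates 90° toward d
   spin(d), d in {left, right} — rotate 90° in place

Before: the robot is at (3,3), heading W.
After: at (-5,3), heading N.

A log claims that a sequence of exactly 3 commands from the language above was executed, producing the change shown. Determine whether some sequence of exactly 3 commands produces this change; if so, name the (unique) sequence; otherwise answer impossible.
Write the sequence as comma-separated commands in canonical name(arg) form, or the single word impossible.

key: cell and facing (now N) both changed — the 3 commands mix motion and turning
initial: at (3,3), heading W
step 1 (straight(4)): at (-1,3), heading W
step 2 (straight(4)): at (-5,3), heading W
step 3 (spin(right)): at (-5,3), heading N
no other 3-command option fits: unique.

straight(4), straight(4), spin(right)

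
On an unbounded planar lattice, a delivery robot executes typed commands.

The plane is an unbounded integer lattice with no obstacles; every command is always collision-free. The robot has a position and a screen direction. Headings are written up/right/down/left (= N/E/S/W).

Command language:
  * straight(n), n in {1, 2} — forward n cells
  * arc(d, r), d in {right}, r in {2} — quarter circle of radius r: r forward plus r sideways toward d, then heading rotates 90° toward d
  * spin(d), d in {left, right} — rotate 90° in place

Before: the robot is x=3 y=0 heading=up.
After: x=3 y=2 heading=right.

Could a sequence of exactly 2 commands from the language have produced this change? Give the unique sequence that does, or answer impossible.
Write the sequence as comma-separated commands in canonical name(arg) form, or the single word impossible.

straight(2), spin(right)

key: running spin(right) before straight(2) would end elsewhere — order is forced
t0: x=3 y=0 heading=up
t=1 straight(2) ⇒ x=3 y=2 heading=up
t=2 spin(right) ⇒ x=3 y=2 heading=right
no rival 2-sequence matches.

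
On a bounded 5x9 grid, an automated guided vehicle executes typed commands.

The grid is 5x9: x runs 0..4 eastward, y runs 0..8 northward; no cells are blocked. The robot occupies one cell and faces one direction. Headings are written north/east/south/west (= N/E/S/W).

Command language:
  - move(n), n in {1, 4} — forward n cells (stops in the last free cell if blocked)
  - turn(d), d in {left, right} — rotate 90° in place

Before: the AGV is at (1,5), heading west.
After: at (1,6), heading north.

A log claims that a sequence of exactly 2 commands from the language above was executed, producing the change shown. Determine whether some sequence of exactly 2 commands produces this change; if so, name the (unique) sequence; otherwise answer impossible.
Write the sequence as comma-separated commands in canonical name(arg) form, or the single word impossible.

turn(right), move(1)

key: position moved to (1,6) AND the heading swung to N — translation plus rotation needed
t0: at (1,5), heading west
step 1 (turn(right)): at (1,5), heading north
step 2 (move(1)): at (1,6), heading north
no other 2-command option fits: unique.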